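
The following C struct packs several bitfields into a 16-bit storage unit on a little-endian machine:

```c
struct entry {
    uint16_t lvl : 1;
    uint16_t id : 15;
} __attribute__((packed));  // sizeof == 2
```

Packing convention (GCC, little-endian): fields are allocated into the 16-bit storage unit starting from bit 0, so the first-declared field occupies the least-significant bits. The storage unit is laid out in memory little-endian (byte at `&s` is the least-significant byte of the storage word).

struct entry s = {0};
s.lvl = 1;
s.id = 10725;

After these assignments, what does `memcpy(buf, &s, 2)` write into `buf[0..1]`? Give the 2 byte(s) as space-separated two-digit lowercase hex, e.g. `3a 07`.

[0+:1] lvl=1 & 0x1 = 0x1; word=0x0001
[1+:15] id=10725 & 0x7fff = 0x29e5; word=0x53cb
word = 0x53cb → little-endian bytes:
  [0]=0xcb  [1]=0x53

cb 53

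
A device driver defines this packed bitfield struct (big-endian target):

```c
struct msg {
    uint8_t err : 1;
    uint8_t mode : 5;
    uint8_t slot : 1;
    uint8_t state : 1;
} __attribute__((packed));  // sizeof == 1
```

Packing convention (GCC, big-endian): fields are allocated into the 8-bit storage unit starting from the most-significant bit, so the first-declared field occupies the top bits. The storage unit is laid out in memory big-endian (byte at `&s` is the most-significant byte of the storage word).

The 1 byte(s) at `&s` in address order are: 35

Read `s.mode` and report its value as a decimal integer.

[0]=0x35 (big-endian) → word 0x35
err:1 @ bit 7 → (0x35>>7)&0x1 = 0x0
mode:5 @ bit 2 → (0x35>>2)&0x1f = 0xd  ←
slot:1 @ bit 1 → (0x35>>1)&0x1 = 0x0
state:1 @ bit 0 → (0x35>>0)&0x1 = 0x1

13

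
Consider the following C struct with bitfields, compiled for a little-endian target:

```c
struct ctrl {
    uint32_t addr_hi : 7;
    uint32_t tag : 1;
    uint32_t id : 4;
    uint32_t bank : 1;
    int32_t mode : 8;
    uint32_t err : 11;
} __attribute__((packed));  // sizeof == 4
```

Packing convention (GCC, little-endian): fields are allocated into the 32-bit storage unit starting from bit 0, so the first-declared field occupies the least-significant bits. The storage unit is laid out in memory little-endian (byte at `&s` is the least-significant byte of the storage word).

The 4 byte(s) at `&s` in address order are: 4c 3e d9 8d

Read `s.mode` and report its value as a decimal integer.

[0]=0x4c [1]=0x3e [2]=0xd9 [3]=0x8d (little-endian) → word 0x8dd93e4c
addr_hi:7 @ bit 0 → (0x8dd93e4c>>0)&0x7f = 0x4c
tag:1 @ bit 7 → (0x8dd93e4c>>7)&0x1 = 0x0
id:4 @ bit 8 → (0x8dd93e4c>>8)&0xf = 0xe
bank:1 @ bit 12 → (0x8dd93e4c>>12)&0x1 = 0x1
mode:8 @ bit 13 → (0x8dd93e4c>>13)&0xff = 0xc9  ←
err:11 @ bit 21 → (0x8dd93e4c>>21)&0x7ff = 0x46e
mode signed 8b, MSB=1: 201 - 256 = -55

-55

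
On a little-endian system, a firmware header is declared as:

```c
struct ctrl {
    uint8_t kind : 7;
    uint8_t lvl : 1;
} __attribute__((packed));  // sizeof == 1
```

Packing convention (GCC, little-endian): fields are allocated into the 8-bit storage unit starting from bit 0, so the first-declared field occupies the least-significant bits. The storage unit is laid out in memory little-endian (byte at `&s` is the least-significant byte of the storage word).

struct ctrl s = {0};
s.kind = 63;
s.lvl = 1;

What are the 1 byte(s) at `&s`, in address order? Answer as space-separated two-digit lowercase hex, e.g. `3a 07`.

kind:7 = 63 → 0x3f << 0 → word 0x3f
lvl:1 = 1 → 0x1 << 7 → word 0xbf
word = 0xbf → little-endian bytes:
  [0]=0xbf

bf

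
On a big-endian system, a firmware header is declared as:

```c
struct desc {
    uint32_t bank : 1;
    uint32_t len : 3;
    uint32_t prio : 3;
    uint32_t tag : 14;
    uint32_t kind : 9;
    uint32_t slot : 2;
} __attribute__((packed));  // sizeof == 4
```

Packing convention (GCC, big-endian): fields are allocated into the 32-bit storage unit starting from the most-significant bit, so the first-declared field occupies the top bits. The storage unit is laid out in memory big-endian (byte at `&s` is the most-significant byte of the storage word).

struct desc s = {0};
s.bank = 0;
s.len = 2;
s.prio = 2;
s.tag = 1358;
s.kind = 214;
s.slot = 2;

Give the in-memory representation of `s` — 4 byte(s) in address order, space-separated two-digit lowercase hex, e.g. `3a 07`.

bank:1 = 0 → 0x0 << 31 → word 0x00000000
len:3 = 2 → 0x2 << 28 → word 0x20000000
prio:3 = 2 → 0x2 << 25 → word 0x24000000
tag:14 = 1358 → 0x54e << 11 → word 0x242a7000
kind:9 = 214 → 0xd6 << 2 → word 0x242a7358
slot:2 = 2 → 0x2 << 0 → word 0x242a735a
word = 0x242a735a → big-endian bytes:
  [0]=0x24  [1]=0x2a  [2]=0x73  [3]=0x5a

24 2a 73 5a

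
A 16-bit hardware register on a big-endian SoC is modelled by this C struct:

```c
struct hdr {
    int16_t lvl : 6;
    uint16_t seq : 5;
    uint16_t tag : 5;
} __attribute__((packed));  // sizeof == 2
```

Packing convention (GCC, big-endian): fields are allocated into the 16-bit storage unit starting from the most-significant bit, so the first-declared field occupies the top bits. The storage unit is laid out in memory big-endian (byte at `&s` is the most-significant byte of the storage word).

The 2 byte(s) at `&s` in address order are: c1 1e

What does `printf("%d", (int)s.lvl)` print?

-16

[0]=0xc1 [1]=0x1e (big-endian) → word 0xc11e
lvl [10+:6] = (word>>10) & 0x3f = 48  ←
seq [5+:5] = (word>>5) & 0x1f = 8
tag [0+:5] = (word>>0) & 0x1f = 30
lvl signed 6b, MSB=1: 48 - 64 = -16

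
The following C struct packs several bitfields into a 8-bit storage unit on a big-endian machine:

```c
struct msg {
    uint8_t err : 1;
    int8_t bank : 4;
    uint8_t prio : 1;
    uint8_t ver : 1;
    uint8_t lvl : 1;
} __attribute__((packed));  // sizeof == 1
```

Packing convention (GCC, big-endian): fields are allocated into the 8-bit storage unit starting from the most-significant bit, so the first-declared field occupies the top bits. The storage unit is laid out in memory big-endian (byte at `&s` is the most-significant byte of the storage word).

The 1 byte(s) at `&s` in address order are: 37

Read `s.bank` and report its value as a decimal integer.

6

[0]=0x37 (big-endian) → word 0x37
err [7+:1] = (word>>7) & 0x1 = 0
bank [3+:4] = (word>>3) & 0xf = 6  ←
prio [2+:1] = (word>>2) & 0x1 = 1
ver [1+:1] = (word>>1) & 0x1 = 1
lvl [0+:1] = (word>>0) & 0x1 = 1
bank signed 4b, MSB=0: value = 6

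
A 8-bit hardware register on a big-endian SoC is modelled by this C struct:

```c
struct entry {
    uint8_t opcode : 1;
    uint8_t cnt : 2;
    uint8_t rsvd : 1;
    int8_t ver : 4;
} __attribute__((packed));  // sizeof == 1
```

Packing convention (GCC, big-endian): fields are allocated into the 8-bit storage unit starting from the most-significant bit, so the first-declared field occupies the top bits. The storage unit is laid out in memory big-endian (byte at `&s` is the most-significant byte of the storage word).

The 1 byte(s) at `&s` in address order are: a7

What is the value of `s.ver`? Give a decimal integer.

7

[0]=0xa7 (big-endian) → word 0xa7
opcode [7+:1] = (word>>7) & 0x1 = 1
cnt [5+:2] = (word>>5) & 0x3 = 1
rsvd [4+:1] = (word>>4) & 0x1 = 0
ver [0+:4] = (word>>0) & 0xf = 7  ←
ver signed 4b, MSB=0: value = 7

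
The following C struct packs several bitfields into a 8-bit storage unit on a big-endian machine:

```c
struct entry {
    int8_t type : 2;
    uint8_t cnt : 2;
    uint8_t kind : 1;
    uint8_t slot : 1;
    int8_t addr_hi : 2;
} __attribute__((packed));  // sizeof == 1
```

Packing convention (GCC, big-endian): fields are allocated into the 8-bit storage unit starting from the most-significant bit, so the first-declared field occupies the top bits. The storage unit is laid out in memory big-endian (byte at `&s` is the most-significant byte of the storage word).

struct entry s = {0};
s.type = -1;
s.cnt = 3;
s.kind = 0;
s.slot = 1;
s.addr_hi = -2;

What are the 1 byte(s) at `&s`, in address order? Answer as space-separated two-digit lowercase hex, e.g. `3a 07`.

[6+:2] type=-1 & 0x3 = 0x3; word=0xc0
[4+:2] cnt=3 & 0x3 = 0x3; word=0xf0
[3+:1] kind=0 & 0x1 = 0x0; word=0xf0
[2+:1] slot=1 & 0x1 = 0x1; word=0xf4
[0+:2] addr_hi=-2 & 0x3 = 0x2; word=0xf6
word = 0xf6 → big-endian bytes:
  [0]=0xf6

f6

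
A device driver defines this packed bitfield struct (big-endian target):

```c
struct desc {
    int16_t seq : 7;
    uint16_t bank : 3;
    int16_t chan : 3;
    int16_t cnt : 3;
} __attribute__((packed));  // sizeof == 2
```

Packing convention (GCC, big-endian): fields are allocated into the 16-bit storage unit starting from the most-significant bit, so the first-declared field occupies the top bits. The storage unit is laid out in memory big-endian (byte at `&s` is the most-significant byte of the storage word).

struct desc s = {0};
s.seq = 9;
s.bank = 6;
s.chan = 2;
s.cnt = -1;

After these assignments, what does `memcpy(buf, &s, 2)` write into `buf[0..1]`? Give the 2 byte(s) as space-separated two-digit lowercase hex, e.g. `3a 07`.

seq (7b) val=9 bits=0x9 at bit 9: 0x1200
bank (3b) val=6 bits=0x6 at bit 6: 0x1380
chan (3b) val=2 bits=0x2 at bit 3: 0x1390
cnt (3b) val=-1 bits=0x7 at bit 0: 0x1397
word = 0x1397 → big-endian bytes:
  [0]=0x13  [1]=0x97

13 97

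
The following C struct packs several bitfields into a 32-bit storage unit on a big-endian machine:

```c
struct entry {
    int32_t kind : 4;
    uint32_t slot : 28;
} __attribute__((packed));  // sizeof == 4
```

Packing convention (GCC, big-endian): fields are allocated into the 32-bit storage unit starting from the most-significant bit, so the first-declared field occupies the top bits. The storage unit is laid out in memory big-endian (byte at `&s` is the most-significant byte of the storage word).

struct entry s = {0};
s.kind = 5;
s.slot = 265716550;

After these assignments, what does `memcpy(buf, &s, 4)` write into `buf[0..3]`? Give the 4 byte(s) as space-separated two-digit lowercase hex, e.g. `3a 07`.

kind (4b) val=5 bits=0x5 at bit 28: 0x50000000
slot (28b) val=265716550 bits=0xfd68346 at bit 0: 0x5fd68346
word = 0x5fd68346 → big-endian bytes:
  [0]=0x5f  [1]=0xd6  [2]=0x83  [3]=0x46

5f d6 83 46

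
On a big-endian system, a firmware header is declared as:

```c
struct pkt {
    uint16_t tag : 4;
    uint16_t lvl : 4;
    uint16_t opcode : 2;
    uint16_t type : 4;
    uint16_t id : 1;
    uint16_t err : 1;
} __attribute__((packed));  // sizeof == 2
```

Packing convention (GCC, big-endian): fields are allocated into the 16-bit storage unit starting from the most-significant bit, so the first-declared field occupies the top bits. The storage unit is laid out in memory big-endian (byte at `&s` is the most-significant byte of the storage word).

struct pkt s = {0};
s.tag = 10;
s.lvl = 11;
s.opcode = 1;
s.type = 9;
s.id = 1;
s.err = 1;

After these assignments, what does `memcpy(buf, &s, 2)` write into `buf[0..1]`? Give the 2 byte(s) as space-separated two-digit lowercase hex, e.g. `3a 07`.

[12+:4] tag=10 & 0xf = 0xa; word=0xa000
[8+:4] lvl=11 & 0xf = 0xb; word=0xab00
[6+:2] opcode=1 & 0x3 = 0x1; word=0xab40
[2+:4] type=9 & 0xf = 0x9; word=0xab64
[1+:1] id=1 & 0x1 = 0x1; word=0xab66
[0+:1] err=1 & 0x1 = 0x1; word=0xab67
word = 0xab67 → big-endian bytes:
  [0]=0xab  [1]=0x67

ab 67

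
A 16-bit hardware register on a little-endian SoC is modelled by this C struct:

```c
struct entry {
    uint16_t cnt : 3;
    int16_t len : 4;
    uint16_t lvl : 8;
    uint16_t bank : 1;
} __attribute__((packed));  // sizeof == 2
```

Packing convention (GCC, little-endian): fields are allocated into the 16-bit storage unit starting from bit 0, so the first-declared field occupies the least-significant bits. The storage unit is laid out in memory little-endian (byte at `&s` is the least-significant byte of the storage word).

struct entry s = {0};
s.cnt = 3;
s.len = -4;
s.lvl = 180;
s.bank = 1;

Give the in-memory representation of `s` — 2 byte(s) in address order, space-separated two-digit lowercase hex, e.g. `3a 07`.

cnt:3 = 3 → 0x3 << 0 → word 0x0003
len:4 = -4 → 0xc << 3 → word 0x0063
lvl:8 = 180 → 0xb4 << 7 → word 0x5a63
bank:1 = 1 → 0x1 << 15 → word 0xda63
word = 0xda63 → little-endian bytes:
  [0]=0x63  [1]=0xda

63 da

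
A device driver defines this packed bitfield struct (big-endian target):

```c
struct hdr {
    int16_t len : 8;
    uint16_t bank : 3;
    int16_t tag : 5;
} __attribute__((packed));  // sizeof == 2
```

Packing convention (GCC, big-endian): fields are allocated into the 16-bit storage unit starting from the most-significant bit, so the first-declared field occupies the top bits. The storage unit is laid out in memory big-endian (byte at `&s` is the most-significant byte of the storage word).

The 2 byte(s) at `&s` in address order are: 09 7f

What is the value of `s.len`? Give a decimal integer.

9

[0]=0x09 [1]=0x7f (big-endian) → word 0x097f
len:8 @ bit 8 → (0x097f>>8)&0xff = 0x9  ←
bank:3 @ bit 5 → (0x097f>>5)&0x7 = 0x3
tag:5 @ bit 0 → (0x097f>>0)&0x1f = 0x1f
len signed 8b, MSB=0: value = 9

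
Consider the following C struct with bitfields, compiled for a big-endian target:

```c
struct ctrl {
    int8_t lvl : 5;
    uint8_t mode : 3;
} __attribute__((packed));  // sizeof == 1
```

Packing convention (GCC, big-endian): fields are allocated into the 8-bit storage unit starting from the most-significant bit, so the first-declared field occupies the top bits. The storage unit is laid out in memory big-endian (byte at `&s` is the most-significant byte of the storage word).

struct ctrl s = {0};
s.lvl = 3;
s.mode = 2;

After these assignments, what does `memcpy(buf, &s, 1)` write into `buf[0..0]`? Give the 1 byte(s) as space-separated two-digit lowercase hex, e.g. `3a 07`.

lvl:5 = 3 → 0x3 << 3 → word 0x18
mode:3 = 2 → 0x2 << 0 → word 0x1a
word = 0x1a → big-endian bytes:
  [0]=0x1a

1a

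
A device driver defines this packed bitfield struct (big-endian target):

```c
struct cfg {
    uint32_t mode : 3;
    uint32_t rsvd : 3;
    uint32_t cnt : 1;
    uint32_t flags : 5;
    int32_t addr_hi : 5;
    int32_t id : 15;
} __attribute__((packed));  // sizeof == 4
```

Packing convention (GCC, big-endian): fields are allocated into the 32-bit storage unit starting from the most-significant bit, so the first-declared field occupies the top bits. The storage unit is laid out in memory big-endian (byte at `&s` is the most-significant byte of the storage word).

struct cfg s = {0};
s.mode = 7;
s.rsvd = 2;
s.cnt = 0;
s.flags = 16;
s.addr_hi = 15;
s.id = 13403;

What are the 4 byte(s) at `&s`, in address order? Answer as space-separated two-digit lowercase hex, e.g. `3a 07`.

e9 07 b4 5b

[29+:3] mode=7 & 0x7 = 0x7; word=0xe0000000
[26+:3] rsvd=2 & 0x7 = 0x2; word=0xe8000000
[25+:1] cnt=0 & 0x1 = 0x0; word=0xe8000000
[20+:5] flags=16 & 0x1f = 0x10; word=0xe9000000
[15+:5] addr_hi=15 & 0x1f = 0xf; word=0xe9078000
[0+:15] id=13403 & 0x7fff = 0x345b; word=0xe907b45b
word = 0xe907b45b → big-endian bytes:
  [0]=0xe9  [1]=0x07  [2]=0xb4  [3]=0x5b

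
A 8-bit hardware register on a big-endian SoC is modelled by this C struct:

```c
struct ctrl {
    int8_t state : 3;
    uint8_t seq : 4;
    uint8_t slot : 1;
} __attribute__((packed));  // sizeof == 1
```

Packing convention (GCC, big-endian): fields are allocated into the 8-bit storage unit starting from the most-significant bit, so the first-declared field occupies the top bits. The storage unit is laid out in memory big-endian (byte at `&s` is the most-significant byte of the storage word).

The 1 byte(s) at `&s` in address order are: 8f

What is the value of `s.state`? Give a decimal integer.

-4

[0]=0x8f (big-endian) → word 0x8f
state [5+:3] = (word>>5) & 0x7 = 4  ←
seq [1+:4] = (word>>1) & 0xf = 7
slot [0+:1] = (word>>0) & 0x1 = 1
state signed 3b, MSB=1: 4 - 8 = -4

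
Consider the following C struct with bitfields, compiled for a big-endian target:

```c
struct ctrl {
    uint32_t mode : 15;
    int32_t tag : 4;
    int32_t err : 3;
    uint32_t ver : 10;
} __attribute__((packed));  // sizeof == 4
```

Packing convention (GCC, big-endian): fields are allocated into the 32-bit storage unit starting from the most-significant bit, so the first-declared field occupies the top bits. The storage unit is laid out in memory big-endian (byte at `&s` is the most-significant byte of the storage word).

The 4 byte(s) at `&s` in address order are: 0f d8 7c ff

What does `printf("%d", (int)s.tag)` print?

[0]=0x0f [1]=0xd8 [2]=0x7c [3]=0xff (big-endian) → word 0x0fd87cff
mode [17+:15] = (word>>17) & 0x7fff = 2028
tag [13+:4] = (word>>13) & 0xf = 3  ←
err [10+:3] = (word>>10) & 0x7 = 7
ver [0+:10] = (word>>0) & 0x3ff = 255
tag signed 4b, MSB=0: value = 3

3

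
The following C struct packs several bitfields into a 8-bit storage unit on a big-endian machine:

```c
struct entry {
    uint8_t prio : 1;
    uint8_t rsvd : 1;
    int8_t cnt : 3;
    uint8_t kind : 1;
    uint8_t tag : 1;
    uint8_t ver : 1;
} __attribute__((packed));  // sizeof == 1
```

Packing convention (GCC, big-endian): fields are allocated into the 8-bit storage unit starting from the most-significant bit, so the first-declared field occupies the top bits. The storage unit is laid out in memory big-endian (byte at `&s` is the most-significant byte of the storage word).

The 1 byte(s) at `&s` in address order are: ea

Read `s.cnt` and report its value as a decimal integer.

[0]=0xea (big-endian) → word 0xea
prio:1 @ bit 7 → (0xea>>7)&0x1 = 0x1
rsvd:1 @ bit 6 → (0xea>>6)&0x1 = 0x1
cnt:3 @ bit 3 → (0xea>>3)&0x7 = 0x5  ←
kind:1 @ bit 2 → (0xea>>2)&0x1 = 0x0
tag:1 @ bit 1 → (0xea>>1)&0x1 = 0x1
ver:1 @ bit 0 → (0xea>>0)&0x1 = 0x0
cnt signed 3b, MSB=1: 5 - 8 = -3

-3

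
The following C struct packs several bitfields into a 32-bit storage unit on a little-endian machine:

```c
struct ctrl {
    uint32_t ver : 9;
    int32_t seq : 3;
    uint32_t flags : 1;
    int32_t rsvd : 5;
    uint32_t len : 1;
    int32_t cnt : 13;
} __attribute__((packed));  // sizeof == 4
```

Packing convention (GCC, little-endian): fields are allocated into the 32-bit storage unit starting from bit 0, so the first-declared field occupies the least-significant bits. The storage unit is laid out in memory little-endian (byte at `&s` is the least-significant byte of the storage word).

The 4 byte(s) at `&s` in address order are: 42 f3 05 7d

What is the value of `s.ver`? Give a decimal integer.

[0]=0x42 [1]=0xf3 [2]=0x05 [3]=0x7d (little-endian) → word 0x7d05f342
ver:9 @ bit 0 → (0x7d05f342>>0)&0x1ff = 0x142  ←
seq:3 @ bit 9 → (0x7d05f342>>9)&0x7 = 0x1
flags:1 @ bit 12 → (0x7d05f342>>12)&0x1 = 0x1
rsvd:5 @ bit 13 → (0x7d05f342>>13)&0x1f = 0xf
len:1 @ bit 18 → (0x7d05f342>>18)&0x1 = 0x1
cnt:13 @ bit 19 → (0x7d05f342>>19)&0x1fff = 0xfa0

322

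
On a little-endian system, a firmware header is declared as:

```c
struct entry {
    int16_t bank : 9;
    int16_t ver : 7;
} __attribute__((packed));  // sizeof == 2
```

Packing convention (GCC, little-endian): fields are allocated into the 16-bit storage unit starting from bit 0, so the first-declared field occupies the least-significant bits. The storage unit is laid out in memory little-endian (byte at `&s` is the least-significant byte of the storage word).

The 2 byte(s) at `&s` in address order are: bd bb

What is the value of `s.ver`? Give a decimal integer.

-35

[0]=0xbd [1]=0xbb (little-endian) → word 0xbbbd
bank:9 @ bit 0 → (0xbbbd>>0)&0x1ff = 0x1bd
ver:7 @ bit 9 → (0xbbbd>>9)&0x7f = 0x5d  ←
ver signed 7b, MSB=1: 93 - 128 = -35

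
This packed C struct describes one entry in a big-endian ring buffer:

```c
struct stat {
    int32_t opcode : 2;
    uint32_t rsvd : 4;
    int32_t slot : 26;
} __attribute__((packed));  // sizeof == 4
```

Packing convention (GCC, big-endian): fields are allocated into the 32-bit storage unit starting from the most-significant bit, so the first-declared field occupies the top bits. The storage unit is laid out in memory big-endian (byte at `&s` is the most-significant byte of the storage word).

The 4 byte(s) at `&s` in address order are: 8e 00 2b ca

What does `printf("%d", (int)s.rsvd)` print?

3

[0]=0x8e [1]=0x00 [2]=0x2b [3]=0xca (big-endian) → word 0x8e002bca
opcode:2 @ bit 30 → (0x8e002bca>>30)&0x3 = 0x2
rsvd:4 @ bit 26 → (0x8e002bca>>26)&0xf = 0x3  ←
slot:26 @ bit 0 → (0x8e002bca>>0)&0x3ffffff = 0x2002bca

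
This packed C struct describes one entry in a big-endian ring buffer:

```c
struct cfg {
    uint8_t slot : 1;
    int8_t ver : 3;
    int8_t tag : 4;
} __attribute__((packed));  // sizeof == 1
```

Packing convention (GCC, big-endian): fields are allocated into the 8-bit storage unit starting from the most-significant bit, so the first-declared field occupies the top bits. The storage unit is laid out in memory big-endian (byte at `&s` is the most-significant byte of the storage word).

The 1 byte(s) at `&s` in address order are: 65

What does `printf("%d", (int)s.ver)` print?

-2

[0]=0x65 (big-endian) → word 0x65
slot [7+:1] = (word>>7) & 0x1 = 0
ver [4+:3] = (word>>4) & 0x7 = 6  ←
tag [0+:4] = (word>>0) & 0xf = 5
ver signed 3b, MSB=1: 6 - 8 = -2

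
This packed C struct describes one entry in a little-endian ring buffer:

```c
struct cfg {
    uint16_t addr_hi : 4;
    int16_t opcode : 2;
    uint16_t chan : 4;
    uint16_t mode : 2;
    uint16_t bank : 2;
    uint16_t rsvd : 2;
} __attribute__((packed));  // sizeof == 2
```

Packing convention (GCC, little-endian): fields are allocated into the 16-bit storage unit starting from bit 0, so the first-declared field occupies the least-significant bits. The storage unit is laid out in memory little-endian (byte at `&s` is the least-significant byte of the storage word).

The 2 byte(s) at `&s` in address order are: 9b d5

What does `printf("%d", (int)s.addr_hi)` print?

11

[0]=0x9b [1]=0xd5 (little-endian) → word 0xd59b
addr_hi [0+:4] = (word>>0) & 0xf = 11  ←
opcode [4+:2] = (word>>4) & 0x3 = 1
chan [6+:4] = (word>>6) & 0xf = 6
mode [10+:2] = (word>>10) & 0x3 = 1
bank [12+:2] = (word>>12) & 0x3 = 1
rsvd [14+:2] = (word>>14) & 0x3 = 3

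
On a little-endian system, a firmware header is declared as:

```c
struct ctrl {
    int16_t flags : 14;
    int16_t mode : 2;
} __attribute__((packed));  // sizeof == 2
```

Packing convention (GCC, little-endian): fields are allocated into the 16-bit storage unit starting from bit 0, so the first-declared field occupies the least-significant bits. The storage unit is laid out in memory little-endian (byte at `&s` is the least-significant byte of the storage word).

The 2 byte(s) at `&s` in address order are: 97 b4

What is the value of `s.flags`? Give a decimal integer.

[0]=0x97 [1]=0xb4 (little-endian) → word 0xb497
flags:14 @ bit 0 → (0xb497>>0)&0x3fff = 0x3497  ←
mode:2 @ bit 14 → (0xb497>>14)&0x3 = 0x2
flags signed 14b, MSB=1: 13463 - 16384 = -2921

-2921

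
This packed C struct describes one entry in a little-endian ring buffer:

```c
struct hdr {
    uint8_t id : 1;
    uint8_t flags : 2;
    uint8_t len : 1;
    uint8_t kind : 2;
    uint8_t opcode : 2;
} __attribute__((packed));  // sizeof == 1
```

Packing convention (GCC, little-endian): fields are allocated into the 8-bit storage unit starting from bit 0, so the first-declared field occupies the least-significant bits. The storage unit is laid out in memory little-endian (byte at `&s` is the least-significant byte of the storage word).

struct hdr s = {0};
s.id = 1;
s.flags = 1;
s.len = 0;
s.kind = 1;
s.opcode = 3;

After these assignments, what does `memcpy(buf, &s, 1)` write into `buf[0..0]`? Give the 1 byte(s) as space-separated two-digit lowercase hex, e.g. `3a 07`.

d3

[0+:1] id=1 & 0x1 = 0x1; word=0x01
[1+:2] flags=1 & 0x3 = 0x1; word=0x03
[3+:1] len=0 & 0x1 = 0x0; word=0x03
[4+:2] kind=1 & 0x3 = 0x1; word=0x13
[6+:2] opcode=3 & 0x3 = 0x3; word=0xd3
word = 0xd3 → little-endian bytes:
  [0]=0xd3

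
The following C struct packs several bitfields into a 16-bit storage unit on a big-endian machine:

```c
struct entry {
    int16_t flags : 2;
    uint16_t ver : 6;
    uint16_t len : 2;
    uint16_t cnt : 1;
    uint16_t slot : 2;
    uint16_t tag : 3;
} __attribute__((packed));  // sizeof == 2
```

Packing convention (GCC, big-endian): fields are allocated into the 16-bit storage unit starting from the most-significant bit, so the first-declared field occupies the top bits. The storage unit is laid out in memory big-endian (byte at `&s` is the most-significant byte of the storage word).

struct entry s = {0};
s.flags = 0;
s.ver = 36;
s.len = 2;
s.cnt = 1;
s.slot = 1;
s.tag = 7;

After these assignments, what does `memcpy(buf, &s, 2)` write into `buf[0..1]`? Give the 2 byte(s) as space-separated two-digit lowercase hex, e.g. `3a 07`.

24 af

[14+:2] flags=0 & 0x3 = 0x0; word=0x0000
[8+:6] ver=36 & 0x3f = 0x24; word=0x2400
[6+:2] len=2 & 0x3 = 0x2; word=0x2480
[5+:1] cnt=1 & 0x1 = 0x1; word=0x24a0
[3+:2] slot=1 & 0x3 = 0x1; word=0x24a8
[0+:3] tag=7 & 0x7 = 0x7; word=0x24af
word = 0x24af → big-endian bytes:
  [0]=0x24  [1]=0xaf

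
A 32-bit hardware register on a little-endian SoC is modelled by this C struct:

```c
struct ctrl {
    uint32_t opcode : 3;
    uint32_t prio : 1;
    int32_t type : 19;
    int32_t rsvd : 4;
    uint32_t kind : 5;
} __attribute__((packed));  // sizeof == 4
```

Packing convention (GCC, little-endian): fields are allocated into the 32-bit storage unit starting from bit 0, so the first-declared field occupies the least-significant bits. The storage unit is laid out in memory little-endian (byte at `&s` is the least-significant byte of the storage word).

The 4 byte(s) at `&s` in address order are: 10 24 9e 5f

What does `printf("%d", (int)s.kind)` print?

[0]=0x10 [1]=0x24 [2]=0x9e [3]=0x5f (little-endian) → word 0x5f9e2410
opcode:3 @ bit 0 → (0x5f9e2410>>0)&0x7 = 0x0
prio:1 @ bit 3 → (0x5f9e2410>>3)&0x1 = 0x0
type:19 @ bit 4 → (0x5f9e2410>>4)&0x7ffff = 0x1e241
rsvd:4 @ bit 23 → (0x5f9e2410>>23)&0xf = 0xf
kind:5 @ bit 27 → (0x5f9e2410>>27)&0x1f = 0xb  ←

11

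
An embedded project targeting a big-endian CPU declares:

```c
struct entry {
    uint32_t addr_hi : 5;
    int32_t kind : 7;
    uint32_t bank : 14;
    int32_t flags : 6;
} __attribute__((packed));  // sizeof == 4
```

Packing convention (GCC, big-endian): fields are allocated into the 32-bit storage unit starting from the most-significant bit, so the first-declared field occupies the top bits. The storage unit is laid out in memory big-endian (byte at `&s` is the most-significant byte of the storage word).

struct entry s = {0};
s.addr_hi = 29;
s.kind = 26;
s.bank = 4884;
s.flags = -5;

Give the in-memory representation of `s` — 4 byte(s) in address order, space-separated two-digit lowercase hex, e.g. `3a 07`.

e9 a4 c5 3b

addr_hi (5b) val=29 bits=0x1d at bit 27: 0xe8000000
kind (7b) val=26 bits=0x1a at bit 20: 0xe9a00000
bank (14b) val=4884 bits=0x1314 at bit 6: 0xe9a4c500
flags (6b) val=-5 bits=0x3b at bit 0: 0xe9a4c53b
word = 0xe9a4c53b → big-endian bytes:
  [0]=0xe9  [1]=0xa4  [2]=0xc5  [3]=0x3b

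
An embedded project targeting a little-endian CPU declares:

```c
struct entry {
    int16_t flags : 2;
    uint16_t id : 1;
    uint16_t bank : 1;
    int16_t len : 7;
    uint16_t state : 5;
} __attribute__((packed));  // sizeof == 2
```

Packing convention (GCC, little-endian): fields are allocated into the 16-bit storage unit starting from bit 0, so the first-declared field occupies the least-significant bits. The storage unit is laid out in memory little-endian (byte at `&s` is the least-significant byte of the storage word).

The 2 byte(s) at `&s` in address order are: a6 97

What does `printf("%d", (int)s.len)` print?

[0]=0xa6 [1]=0x97 (little-endian) → word 0x97a6
flags:2 @ bit 0 → (0x97a6>>0)&0x3 = 0x2
id:1 @ bit 2 → (0x97a6>>2)&0x1 = 0x1
bank:1 @ bit 3 → (0x97a6>>3)&0x1 = 0x0
len:7 @ bit 4 → (0x97a6>>4)&0x7f = 0x7a  ←
state:5 @ bit 11 → (0x97a6>>11)&0x1f = 0x12
len signed 7b, MSB=1: 122 - 128 = -6

-6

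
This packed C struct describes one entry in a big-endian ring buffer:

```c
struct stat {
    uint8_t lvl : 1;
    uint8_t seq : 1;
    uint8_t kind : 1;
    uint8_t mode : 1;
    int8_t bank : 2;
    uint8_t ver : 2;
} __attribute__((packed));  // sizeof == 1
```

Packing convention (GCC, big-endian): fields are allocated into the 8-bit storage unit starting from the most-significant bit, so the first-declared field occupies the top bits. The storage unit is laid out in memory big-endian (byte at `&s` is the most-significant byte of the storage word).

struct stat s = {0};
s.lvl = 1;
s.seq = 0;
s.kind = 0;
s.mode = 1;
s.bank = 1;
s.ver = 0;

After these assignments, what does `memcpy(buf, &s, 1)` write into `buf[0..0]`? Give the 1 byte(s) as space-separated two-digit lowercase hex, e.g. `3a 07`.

lvl (1b) val=1 bits=0x1 at bit 7: 0x80
seq (1b) val=0 bits=0x0 at bit 6: 0x80
kind (1b) val=0 bits=0x0 at bit 5: 0x80
mode (1b) val=1 bits=0x1 at bit 4: 0x90
bank (2b) val=1 bits=0x1 at bit 2: 0x94
ver (2b) val=0 bits=0x0 at bit 0: 0x94
word = 0x94 → big-endian bytes:
  [0]=0x94

94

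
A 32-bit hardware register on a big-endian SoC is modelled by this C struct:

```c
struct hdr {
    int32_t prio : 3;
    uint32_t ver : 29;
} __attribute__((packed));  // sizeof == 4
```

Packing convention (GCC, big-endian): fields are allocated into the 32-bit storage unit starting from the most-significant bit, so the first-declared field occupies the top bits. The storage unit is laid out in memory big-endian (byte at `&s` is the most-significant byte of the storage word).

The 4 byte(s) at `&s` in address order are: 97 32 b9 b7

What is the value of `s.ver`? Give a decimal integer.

389200311

[0]=0x97 [1]=0x32 [2]=0xb9 [3]=0xb7 (big-endian) → word 0x9732b9b7
prio:3 @ bit 29 → (0x9732b9b7>>29)&0x7 = 0x4
ver:29 @ bit 0 → (0x9732b9b7>>0)&0x1fffffff = 0x1732b9b7  ←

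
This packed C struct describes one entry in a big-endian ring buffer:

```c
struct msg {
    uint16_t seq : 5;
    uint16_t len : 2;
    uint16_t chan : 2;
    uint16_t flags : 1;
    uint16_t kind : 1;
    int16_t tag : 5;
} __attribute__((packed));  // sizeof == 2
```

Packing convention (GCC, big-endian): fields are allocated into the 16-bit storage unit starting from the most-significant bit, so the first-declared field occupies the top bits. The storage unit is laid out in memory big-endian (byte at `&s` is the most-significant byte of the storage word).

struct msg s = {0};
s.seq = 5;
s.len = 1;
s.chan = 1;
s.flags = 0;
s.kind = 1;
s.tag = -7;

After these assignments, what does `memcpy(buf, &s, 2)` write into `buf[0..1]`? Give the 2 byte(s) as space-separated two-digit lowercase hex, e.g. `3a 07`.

2a b9

seq (5b) val=5 bits=0x5 at bit 11: 0x2800
len (2b) val=1 bits=0x1 at bit 9: 0x2a00
chan (2b) val=1 bits=0x1 at bit 7: 0x2a80
flags (1b) val=0 bits=0x0 at bit 6: 0x2a80
kind (1b) val=1 bits=0x1 at bit 5: 0x2aa0
tag (5b) val=-7 bits=0x19 at bit 0: 0x2ab9
word = 0x2ab9 → big-endian bytes:
  [0]=0x2a  [1]=0xb9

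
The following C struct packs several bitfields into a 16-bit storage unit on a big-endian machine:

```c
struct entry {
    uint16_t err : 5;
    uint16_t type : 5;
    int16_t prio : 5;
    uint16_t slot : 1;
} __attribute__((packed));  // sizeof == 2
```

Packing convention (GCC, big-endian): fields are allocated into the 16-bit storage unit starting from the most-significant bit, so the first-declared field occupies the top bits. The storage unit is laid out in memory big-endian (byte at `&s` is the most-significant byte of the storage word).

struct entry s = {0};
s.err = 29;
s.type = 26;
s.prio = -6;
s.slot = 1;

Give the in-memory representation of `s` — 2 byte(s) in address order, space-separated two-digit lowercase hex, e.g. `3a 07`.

[11+:5] err=29 & 0x1f = 0x1d; word=0xe800
[6+:5] type=26 & 0x1f = 0x1a; word=0xee80
[1+:5] prio=-6 & 0x1f = 0x1a; word=0xeeb4
[0+:1] slot=1 & 0x1 = 0x1; word=0xeeb5
word = 0xeeb5 → big-endian bytes:
  [0]=0xee  [1]=0xb5

ee b5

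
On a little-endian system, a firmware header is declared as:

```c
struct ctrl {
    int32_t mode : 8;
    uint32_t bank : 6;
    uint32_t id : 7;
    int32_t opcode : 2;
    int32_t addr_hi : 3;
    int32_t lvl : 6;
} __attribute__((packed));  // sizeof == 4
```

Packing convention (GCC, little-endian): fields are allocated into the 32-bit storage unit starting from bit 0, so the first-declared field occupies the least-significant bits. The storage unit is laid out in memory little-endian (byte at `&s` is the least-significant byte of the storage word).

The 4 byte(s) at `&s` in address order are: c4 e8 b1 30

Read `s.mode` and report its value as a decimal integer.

-60

[0]=0xc4 [1]=0xe8 [2]=0xb1 [3]=0x30 (little-endian) → word 0x30b1e8c4
mode [0+:8] = (word>>0) & 0xff = 196  ←
bank [8+:6] = (word>>8) & 0x3f = 40
id [14+:7] = (word>>14) & 0x7f = 71
opcode [21+:2] = (word>>21) & 0x3 = 1
addr_hi [23+:3] = (word>>23) & 0x7 = 1
lvl [26+:6] = (word>>26) & 0x3f = 12
mode signed 8b, MSB=1: 196 - 256 = -60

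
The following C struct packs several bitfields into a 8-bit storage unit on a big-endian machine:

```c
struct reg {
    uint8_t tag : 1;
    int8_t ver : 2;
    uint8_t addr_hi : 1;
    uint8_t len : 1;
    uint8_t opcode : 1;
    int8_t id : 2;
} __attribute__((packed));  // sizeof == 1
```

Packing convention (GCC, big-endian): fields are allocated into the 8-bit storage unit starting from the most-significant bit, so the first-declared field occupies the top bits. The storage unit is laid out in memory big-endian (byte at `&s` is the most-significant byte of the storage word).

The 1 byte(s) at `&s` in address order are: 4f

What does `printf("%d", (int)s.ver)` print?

[0]=0x4f (big-endian) → word 0x4f
tag [7+:1] = (word>>7) & 0x1 = 0
ver [5+:2] = (word>>5) & 0x3 = 2  ←
addr_hi [4+:1] = (word>>4) & 0x1 = 0
len [3+:1] = (word>>3) & 0x1 = 1
opcode [2+:1] = (word>>2) & 0x1 = 1
id [0+:2] = (word>>0) & 0x3 = 3
ver signed 2b, MSB=1: 2 - 4 = -2

-2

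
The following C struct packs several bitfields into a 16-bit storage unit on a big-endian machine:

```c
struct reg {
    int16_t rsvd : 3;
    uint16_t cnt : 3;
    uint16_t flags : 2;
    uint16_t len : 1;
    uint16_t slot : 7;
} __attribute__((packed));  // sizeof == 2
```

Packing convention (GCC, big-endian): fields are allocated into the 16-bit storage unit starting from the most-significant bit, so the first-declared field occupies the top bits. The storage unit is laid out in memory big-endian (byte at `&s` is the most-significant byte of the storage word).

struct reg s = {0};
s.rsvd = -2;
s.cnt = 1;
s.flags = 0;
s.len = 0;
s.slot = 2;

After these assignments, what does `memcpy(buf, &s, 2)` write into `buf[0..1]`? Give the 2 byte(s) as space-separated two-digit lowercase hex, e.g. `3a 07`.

rsvd:3 = -2 → 0x6 << 13 → word 0xc000
cnt:3 = 1 → 0x1 << 10 → word 0xc400
flags:2 = 0 → 0x0 << 8 → word 0xc400
len:1 = 0 → 0x0 << 7 → word 0xc400
slot:7 = 2 → 0x2 << 0 → word 0xc402
word = 0xc402 → big-endian bytes:
  [0]=0xc4  [1]=0x02

c4 02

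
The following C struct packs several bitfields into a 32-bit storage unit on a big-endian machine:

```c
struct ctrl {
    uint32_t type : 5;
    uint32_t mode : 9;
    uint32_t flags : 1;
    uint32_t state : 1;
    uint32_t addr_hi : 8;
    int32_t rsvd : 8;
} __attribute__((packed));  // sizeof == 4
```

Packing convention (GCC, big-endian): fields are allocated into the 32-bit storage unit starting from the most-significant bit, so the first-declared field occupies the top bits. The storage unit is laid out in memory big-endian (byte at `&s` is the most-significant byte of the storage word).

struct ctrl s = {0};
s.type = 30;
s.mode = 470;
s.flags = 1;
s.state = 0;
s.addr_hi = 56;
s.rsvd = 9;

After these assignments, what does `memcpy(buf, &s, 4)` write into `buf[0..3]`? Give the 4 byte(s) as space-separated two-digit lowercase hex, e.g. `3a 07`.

f7 5a 38 09

type (5b) val=30 bits=0x1e at bit 27: 0xf0000000
mode (9b) val=470 bits=0x1d6 at bit 18: 0xf7580000
flags (1b) val=1 bits=0x1 at bit 17: 0xf75a0000
state (1b) val=0 bits=0x0 at bit 16: 0xf75a0000
addr_hi (8b) val=56 bits=0x38 at bit 8: 0xf75a3800
rsvd (8b) val=9 bits=0x9 at bit 0: 0xf75a3809
word = 0xf75a3809 → big-endian bytes:
  [0]=0xf7  [1]=0x5a  [2]=0x38  [3]=0x09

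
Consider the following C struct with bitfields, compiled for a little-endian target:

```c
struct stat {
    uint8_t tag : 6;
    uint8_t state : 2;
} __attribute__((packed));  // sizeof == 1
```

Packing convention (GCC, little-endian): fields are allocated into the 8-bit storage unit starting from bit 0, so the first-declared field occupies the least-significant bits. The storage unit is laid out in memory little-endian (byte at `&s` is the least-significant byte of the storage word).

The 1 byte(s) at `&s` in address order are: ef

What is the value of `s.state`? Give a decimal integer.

3

[0]=0xef (little-endian) → word 0xef
tag [0+:6] = (word>>0) & 0x3f = 47
state [6+:2] = (word>>6) & 0x3 = 3  ←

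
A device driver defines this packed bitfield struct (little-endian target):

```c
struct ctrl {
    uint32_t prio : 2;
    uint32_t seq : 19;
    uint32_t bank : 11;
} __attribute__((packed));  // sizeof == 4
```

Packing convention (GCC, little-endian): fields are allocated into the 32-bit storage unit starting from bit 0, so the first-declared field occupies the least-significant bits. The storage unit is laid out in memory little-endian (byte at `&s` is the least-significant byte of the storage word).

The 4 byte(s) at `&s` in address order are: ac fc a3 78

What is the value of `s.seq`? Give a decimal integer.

[0]=0xac [1]=0xfc [2]=0xa3 [3]=0x78 (little-endian) → word 0x78a3fcac
prio [0+:2] = (word>>0) & 0x3 = 0
seq [2+:19] = (word>>2) & 0x7ffff = 65323  ←
bank [21+:11] = (word>>21) & 0x7ff = 965

65323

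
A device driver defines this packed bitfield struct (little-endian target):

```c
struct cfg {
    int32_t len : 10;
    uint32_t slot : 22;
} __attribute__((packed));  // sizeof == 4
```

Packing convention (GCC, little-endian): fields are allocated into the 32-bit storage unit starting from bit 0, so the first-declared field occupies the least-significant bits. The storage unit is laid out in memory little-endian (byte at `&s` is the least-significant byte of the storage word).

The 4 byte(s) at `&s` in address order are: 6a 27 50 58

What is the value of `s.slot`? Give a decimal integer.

[0]=0x6a [1]=0x27 [2]=0x50 [3]=0x58 (little-endian) → word 0x5850276a
len:10 @ bit 0 → (0x5850276a>>0)&0x3ff = 0x36a
slot:22 @ bit 10 → (0x5850276a>>10)&0x3fffff = 0x161409  ←

1446921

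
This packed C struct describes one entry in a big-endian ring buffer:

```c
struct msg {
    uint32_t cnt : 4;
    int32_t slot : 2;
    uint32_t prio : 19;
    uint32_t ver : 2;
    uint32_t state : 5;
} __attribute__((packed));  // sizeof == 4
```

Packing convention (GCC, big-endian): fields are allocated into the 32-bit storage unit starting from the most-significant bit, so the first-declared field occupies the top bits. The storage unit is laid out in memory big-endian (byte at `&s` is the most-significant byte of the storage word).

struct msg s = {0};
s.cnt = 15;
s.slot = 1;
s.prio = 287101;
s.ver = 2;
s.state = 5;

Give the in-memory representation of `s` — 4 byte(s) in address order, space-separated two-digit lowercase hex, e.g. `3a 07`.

cnt:4 = 15 → 0xf << 28 → word 0xf0000000
slot:2 = 1 → 0x1 << 26 → word 0xf4000000
prio:19 = 287101 → 0x4617d << 7 → word 0xf630be80
ver:2 = 2 → 0x2 << 5 → word 0xf630bec0
state:5 = 5 → 0x5 << 0 → word 0xf630bec5
word = 0xf630bec5 → big-endian bytes:
  [0]=0xf6  [1]=0x30  [2]=0xbe  [3]=0xc5

f6 30 be c5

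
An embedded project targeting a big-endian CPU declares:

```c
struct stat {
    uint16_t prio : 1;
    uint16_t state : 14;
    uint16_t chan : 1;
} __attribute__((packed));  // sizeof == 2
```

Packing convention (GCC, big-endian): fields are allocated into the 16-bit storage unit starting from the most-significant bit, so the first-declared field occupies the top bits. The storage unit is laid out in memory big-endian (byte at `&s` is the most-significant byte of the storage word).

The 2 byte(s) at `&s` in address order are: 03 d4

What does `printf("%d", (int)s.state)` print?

[0]=0x03 [1]=0xd4 (big-endian) → word 0x03d4
prio:1 @ bit 15 → (0x03d4>>15)&0x1 = 0x0
state:14 @ bit 1 → (0x03d4>>1)&0x3fff = 0x1ea  ←
chan:1 @ bit 0 → (0x03d4>>0)&0x1 = 0x0

490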